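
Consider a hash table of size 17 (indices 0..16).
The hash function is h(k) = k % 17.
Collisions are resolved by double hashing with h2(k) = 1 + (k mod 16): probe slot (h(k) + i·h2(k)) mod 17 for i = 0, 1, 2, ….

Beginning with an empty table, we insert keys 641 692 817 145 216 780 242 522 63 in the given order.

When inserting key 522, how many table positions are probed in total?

Insert 641: h=12, slot 12 empty => index 12.
Insert 692: h=12, h2=5, slot 12 occupied => index 0.
Insert 817: h=1, slot 1 empty => index 1.
Insert 145: h=9, slot 9 empty => index 9.
Insert 216: h=12, h2=9, slot 12 occupied => index 4.
Insert 780: h=15, slot 15 empty => index 15.
Insert 242: h=4, h2=3, slot 4 occupied => index 7.
Insert 522: h=12, h2=11, slot 12 occupied => index 6.
Insert 63: h=12, h2=16, slot 12 occupied => index 11.
Table: [692, 817, -, -, 216, -, 522, 242, -, 145, -, 63, 641, -, -, 780, -]

2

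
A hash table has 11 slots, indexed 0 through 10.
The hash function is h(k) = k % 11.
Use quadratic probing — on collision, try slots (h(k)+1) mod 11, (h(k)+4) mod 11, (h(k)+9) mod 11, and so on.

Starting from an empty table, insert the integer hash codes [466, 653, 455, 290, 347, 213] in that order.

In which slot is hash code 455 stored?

8

466 hashes to 4; slot 4 is free -> place at 4.
653 hashes to 4; 4 taken -> place at 5.
455 hashes to 4; 4,5 taken -> place at 8.
290 hashes to 4; 4,5,8 taken -> place at 2.
347 hashes to 6; slot 6 is free -> place at 6.
213 hashes to 4; 4,5,8,2 taken -> place at 9.
Table: [—, —, 290, —, 466, 653, 347, —, 455, 213, —]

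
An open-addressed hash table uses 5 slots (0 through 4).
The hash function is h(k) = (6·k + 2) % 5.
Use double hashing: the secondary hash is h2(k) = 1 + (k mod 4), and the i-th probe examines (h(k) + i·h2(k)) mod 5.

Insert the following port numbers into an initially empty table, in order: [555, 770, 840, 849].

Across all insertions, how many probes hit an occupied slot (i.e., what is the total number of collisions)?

2

555: h=2 -> slot 2
770: h=2, h2=3, probe 2,0 -> slot 0
840: h=2, h2=1, probe 2,3 -> slot 3
849: h=1 -> slot 1
Table: [770, 849, 555, 840, -]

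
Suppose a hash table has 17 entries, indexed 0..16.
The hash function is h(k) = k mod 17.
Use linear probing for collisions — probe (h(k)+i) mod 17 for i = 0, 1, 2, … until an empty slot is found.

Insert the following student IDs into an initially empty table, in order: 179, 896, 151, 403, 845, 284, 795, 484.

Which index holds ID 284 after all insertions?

16

179 hashes to 9; slot 9 is free => place at 9.
896 hashes to 12; slot 12 is free => place at 12.
151 hashes to 15; slot 15 is free => place at 15.
403 hashes to 12; 12 taken => place at 13.
845 hashes to 12; 12,13 taken => place at 14.
284 hashes to 12; 12,13,14,15 taken => place at 16.
795 hashes to 13; 13,14,15,16 taken => place at 0.
484 hashes to 8; slot 8 is free => place at 8.
Table: [795, ., ., ., ., ., ., ., 484, 179, ., ., 896, 403, 845, 151, 284]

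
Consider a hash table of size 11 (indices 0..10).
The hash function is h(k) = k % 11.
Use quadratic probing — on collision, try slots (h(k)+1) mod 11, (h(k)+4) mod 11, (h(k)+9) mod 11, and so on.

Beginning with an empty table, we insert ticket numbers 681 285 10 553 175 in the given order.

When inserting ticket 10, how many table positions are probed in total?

3

681 hashes to 10; slot 10 is free => place at 10.
285 hashes to 10; 10 taken => place at 0.
10 hashes to 10; 10,0 taken => place at 3.
553 hashes to 3; 3 taken => place at 4.
175 hashes to 10; 10,0,3 taken => place at 8.
Table: [285, -, -, 10, 553, -, -, -, 175, -, 681]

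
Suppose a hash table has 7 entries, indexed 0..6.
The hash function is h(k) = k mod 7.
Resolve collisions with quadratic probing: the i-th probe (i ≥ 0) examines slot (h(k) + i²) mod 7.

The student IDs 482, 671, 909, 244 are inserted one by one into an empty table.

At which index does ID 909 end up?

3

Insert 482: h=6, slot 6 empty -> index 6.
Insert 671: h=6, slot 6 occupied -> index 0.
Insert 909: h=6, slots 6,0 occupied -> index 3.
Insert 244: h=6, slots 6,0,3 occupied -> index 1.
Table: [671, 244, —, 909, —, —, 482]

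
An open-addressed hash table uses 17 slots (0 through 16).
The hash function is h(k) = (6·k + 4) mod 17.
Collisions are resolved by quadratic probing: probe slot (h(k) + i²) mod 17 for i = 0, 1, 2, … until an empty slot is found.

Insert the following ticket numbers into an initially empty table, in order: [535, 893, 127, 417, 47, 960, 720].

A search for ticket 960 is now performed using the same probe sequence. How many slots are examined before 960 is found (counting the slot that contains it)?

3

535: h=1 -> slot 1
893: h=7 -> slot 7
127: h=1, probe 1,2 -> slot 2
417: h=7, probe 7,8 -> slot 8
47: h=14 -> slot 14
960: h=1, probe 1,2,5 -> slot 5
720: h=6 -> slot 6
Table: [., 535, 127, ., ., 960, 720, 893, 417, ., ., ., ., ., 47, ., .]
Lookup 960: h=1, probe 1,2,5 → found at 5.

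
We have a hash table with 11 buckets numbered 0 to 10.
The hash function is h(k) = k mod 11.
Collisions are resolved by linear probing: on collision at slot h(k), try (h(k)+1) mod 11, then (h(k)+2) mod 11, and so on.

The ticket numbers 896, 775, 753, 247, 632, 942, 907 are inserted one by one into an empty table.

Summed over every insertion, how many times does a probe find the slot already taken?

19

896 hashes to 5; slot 5 is free → place at 5.
775 hashes to 5; 5 taken → place at 6.
753 hashes to 5; 5,6 taken → place at 7.
247 hashes to 5; 5,6,7 taken → place at 8.
632 hashes to 5; 5,6,7,8 taken → place at 9.
942 hashes to 7; 7,8,9 taken → place at 10.
907 hashes to 5; 5,6,7,8,9,10 taken → place at 0.
Table: [907, ∅, ∅, ∅, ∅, 896, 775, 753, 247, 632, 942]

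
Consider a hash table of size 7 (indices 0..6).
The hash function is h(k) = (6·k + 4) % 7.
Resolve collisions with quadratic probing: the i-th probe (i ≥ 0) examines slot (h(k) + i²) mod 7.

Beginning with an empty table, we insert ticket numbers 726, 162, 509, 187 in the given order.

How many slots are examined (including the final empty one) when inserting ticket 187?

4

Insert 726: h=6, slot 6 empty -> index 6.
Insert 162: h=3, slot 3 empty -> index 3.
Insert 509: h=6, slot 6 occupied -> index 0.
Insert 187: h=6, slots 6,0,3 occupied -> index 1.
Table: [509, 187, —, 162, —, —, 726]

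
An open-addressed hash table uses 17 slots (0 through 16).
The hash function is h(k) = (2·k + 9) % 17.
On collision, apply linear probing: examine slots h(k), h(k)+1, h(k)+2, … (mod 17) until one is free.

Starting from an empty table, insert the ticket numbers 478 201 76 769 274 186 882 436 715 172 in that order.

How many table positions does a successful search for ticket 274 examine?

478: h=13 → slot 13
201: h=3 → slot 3
76: h=8 → slot 8
769: h=0 → slot 0
274: h=13, probe 13,14 → slot 14
186: h=7 → slot 7
882: h=5 → slot 5
436: h=14, probe 14,15 → slot 15
715: h=11 → slot 11
172: h=13, probe 13,14,15,16 → slot 16
Table: [769, —, —, 201, —, 882, —, 186, 76, —, —, 715, —, 478, 274, 436, 172]
Lookup 274: h=13, probe 13,14 → found at 14.

2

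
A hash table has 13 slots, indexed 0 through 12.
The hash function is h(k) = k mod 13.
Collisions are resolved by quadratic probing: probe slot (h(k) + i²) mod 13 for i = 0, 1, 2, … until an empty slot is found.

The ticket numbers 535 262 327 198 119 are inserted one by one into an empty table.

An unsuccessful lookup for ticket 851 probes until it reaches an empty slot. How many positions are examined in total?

535: h=2 -> slot 2
262: h=2, probe 2,3 -> slot 3
327: h=2, probe 2,3,6 -> slot 6
198: h=3, probe 3,4 -> slot 4
119: h=2, probe 2,3,6,11 -> slot 11
Table: [—, —, 535, 262, 198, —, 327, —, —, —, —, 119, —]
Lookup 851: h=6, probe 6,7 → slot 7 empty, not found.

2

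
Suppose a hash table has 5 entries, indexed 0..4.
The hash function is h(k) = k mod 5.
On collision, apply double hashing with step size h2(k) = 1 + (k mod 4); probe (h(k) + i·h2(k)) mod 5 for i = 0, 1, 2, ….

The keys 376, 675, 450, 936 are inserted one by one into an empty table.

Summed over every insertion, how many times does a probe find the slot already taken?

376 hashes to 1; slot 1 is free => place at 1.
675 hashes to 0; slot 0 is free => place at 0.
450 hashes to 0, h2=3; 0 taken => place at 3.
936 hashes to 1, h2=1; 1 taken => place at 2.
Table: [675, 376, 936, 450, ∅]

2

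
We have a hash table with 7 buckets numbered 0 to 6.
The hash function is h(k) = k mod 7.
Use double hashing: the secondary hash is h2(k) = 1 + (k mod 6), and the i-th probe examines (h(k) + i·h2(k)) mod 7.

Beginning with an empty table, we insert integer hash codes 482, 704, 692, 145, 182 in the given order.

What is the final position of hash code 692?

Insert 482: h=6, slot 6 empty -> index 6.
Insert 704: h=4, slot 4 empty -> index 4.
Insert 692: h=6, h2=3, slot 6 occupied -> index 2.
Insert 145: h=5, slot 5 empty -> index 5.
Insert 182: h=0, slot 0 empty -> index 0.
Table: [182, -, 692, -, 704, 145, 482]

2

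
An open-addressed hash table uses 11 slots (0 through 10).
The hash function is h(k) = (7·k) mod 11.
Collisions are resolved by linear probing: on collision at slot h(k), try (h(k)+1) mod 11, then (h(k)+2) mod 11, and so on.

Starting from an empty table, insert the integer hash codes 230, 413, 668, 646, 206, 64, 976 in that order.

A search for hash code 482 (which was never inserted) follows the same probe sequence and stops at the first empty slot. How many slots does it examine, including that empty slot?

3

230 hashes to 4; slot 4 is free -> place at 4.
413 hashes to 9; slot 9 is free -> place at 9.
668 hashes to 1; slot 1 is free -> place at 1.
646 hashes to 1; 1 taken -> place at 2.
206 hashes to 1; 1,2 taken -> place at 3.
64 hashes to 8; slot 8 is free -> place at 8.
976 hashes to 1; 1,2,3,4 taken -> place at 5.
Table: [—, 668, 646, 206, 230, 976, —, —, 64, 413, —]
Lookup 482: h=8, probe 8,9,10 → slot 10 empty, not found.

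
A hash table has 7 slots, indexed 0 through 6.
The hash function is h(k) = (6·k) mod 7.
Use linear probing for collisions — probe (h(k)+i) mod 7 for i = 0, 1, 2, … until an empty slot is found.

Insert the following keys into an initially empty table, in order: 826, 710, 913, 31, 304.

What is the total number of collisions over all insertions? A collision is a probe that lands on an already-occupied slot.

826: h=0 => slot 0
710: h=4 => slot 4
913: h=4, probe 4,5 => slot 5
31: h=4, probe 4,5,6 => slot 6
304: h=4, probe 4,5,6,0,1 => slot 1
Table: [826, 304, -, -, 710, 913, 31]

7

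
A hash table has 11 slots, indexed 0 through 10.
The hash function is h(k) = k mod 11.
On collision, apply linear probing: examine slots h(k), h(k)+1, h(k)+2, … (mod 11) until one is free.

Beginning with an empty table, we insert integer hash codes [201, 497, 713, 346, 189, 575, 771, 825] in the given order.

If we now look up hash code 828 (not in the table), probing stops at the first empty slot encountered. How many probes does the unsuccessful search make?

5

201 hashes to 3; slot 3 is free -> place at 3.
497 hashes to 2; slot 2 is free -> place at 2.
713 hashes to 9; slot 9 is free -> place at 9.
346 hashes to 5; slot 5 is free -> place at 5.
189 hashes to 2; 2,3 taken -> place at 4.
575 hashes to 3; 3,4,5 taken -> place at 6.
771 hashes to 1; slot 1 is free -> place at 1.
825 hashes to 0; slot 0 is free -> place at 0.
Table: [825, 771, 497, 201, 189, 346, 575, _, _, 713, _]
Lookup 828: h=3, probe 3,4,5,6,7 → slot 7 empty, not found.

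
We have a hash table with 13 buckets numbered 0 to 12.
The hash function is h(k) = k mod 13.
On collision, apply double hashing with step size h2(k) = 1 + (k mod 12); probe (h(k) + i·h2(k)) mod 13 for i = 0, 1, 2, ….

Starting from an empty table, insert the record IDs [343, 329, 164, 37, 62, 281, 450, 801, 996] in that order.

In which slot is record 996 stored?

9

343: h=5 → slot 5
329: h=4 → slot 4
164: h=8 → slot 8
37: h=11 → slot 11
62: h=10 → slot 10
281: h=8, h2=6, probe 8,1 → slot 1
450: h=8, h2=7, probe 8,2 → slot 2
801: h=8, h2=10, probe 8,5,2,12 → slot 12
996: h=8, h2=1, probe 8,9 → slot 9
Table: [—, 281, 450, —, 329, 343, —, —, 164, 996, 62, 37, 801]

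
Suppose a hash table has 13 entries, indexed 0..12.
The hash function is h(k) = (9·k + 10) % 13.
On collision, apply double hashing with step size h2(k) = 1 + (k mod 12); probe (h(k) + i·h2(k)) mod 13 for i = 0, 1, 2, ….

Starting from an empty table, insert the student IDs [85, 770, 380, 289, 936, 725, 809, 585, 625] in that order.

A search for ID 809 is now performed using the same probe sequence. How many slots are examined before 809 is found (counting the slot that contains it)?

Insert 85: h=8, slot 8 empty → index 8.
Insert 770: h=11, slot 11 empty → index 11.
Insert 380: h=11, h2=9, slot 11 occupied → index 7.
Insert 289: h=11, h2=2, slot 11 occupied → index 0.
Insert 936: h=10, slot 10 empty → index 10.
Insert 725: h=9, slot 9 empty → index 9.
Insert 809: h=11, h2=6, slot 11 occupied → index 4.
Insert 585: h=10, h2=10, slots 10,7,4 occupied → index 1.
Insert 625: h=6, slot 6 empty → index 6.
Table: [289, 585, —, —, 809, —, 625, 380, 85, 725, 936, 770, —]
Lookup 809: h=11, h2=6, probe 11,4 → found at 4.

2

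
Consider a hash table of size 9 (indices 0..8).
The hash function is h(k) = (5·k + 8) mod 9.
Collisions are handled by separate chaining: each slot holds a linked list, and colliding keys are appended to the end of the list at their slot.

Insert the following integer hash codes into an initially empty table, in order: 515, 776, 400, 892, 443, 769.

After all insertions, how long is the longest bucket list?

Insert 515: h=0, bucket 0 empty → new chain.
Insert 776: h=0, bucket 0 nonempty → append to chain.
Insert 400: h=1, bucket 1 empty → new chain.
Insert 892: h=4, bucket 4 empty → new chain.
Insert 443: h=0, bucket 0 nonempty → append to chain.
Insert 769: h=1, bucket 1 nonempty → append to chain.
Final buckets:
0: 515 -> 776 -> 443
1: 400 -> 769
2: _
3: _
4: 892
5: _
6: _
7: _
8: _

3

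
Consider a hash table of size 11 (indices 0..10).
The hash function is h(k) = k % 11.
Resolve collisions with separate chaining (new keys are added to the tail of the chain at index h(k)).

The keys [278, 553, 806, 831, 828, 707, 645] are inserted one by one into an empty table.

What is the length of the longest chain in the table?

278 → bucket 3
553 → bucket 3 (collision)
806 → bucket 3 (collision)
831 → bucket 6
828 → bucket 3 (collision)
707 → bucket 3 (collision)
645 → bucket 7
Final buckets:
0: —
1: —
2: —
3: 278 -> 553 -> 806 -> 828 -> 707
4: —
5: —
6: 831
7: 645
8: —
9: —
10: —

5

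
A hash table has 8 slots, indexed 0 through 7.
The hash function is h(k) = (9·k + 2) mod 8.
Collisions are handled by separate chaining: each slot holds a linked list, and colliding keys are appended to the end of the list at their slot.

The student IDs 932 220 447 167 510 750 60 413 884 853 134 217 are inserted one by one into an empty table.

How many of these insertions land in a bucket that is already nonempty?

7

Insert 932: h=6, bucket 6 empty -> new chain.
Insert 220: h=6, bucket 6 nonempty -> append to chain.
Insert 447: h=1, bucket 1 empty -> new chain.
Insert 167: h=1, bucket 1 nonempty -> append to chain.
Insert 510: h=0, bucket 0 empty -> new chain.
Insert 750: h=0, bucket 0 nonempty -> append to chain.
Insert 60: h=6, bucket 6 nonempty -> append to chain.
Insert 413: h=7, bucket 7 empty -> new chain.
Insert 884: h=6, bucket 6 nonempty -> append to chain.
Insert 853: h=7, bucket 7 nonempty -> append to chain.
Insert 134: h=0, bucket 0 nonempty -> append to chain.
Insert 217: h=3, bucket 3 empty -> new chain.
Final buckets:
0: 510 -> 750 -> 134
1: 447 -> 167
2: ∅
3: 217
4: ∅
5: ∅
6: 932 -> 220 -> 60 -> 884
7: 413 -> 853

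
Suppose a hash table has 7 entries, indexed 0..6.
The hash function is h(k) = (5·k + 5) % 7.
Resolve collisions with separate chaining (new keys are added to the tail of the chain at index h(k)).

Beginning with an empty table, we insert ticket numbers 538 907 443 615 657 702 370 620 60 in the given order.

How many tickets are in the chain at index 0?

4

Insert 538: h=0, bucket 0 empty -> new chain.
Insert 907: h=4, bucket 4 empty -> new chain.
Insert 443: h=1, bucket 1 empty -> new chain.
Insert 615: h=0, bucket 0 nonempty -> append to chain.
Insert 657: h=0, bucket 0 nonempty -> append to chain.
Insert 702: h=1, bucket 1 nonempty -> append to chain.
Insert 370: h=0, bucket 0 nonempty -> append to chain.
Insert 620: h=4, bucket 4 nonempty -> append to chain.
Insert 60: h=4, bucket 4 nonempty -> append to chain.
Final buckets:
0: 538 -> 615 -> 657 -> 370
1: 443 -> 702
2: —
3: —
4: 907 -> 620 -> 60
5: —
6: —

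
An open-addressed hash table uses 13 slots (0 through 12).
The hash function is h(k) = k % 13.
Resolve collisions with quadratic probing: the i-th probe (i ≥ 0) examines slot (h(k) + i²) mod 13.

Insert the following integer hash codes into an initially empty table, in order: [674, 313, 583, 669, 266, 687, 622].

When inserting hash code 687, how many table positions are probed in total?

Insert 674: h=11, slot 11 empty → index 11.
Insert 313: h=1, slot 1 empty → index 1.
Insert 583: h=11, slot 11 occupied → index 12.
Insert 669: h=6, slot 6 empty → index 6.
Insert 266: h=6, slot 6 occupied → index 7.
Insert 687: h=11, slots 11,12 occupied → index 2.
Insert 622: h=11, slots 11,12,2,7,1 occupied → index 10.
Table: [—, 313, 687, —, —, —, 669, 266, —, —, 622, 674, 583]

3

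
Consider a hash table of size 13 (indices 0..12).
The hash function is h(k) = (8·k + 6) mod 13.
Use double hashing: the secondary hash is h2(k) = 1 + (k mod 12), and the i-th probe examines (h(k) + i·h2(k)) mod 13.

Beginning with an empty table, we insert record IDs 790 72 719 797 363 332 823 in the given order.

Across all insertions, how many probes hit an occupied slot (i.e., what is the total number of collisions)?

790: h=8 → slot 8
72: h=10 → slot 10
719: h=12 → slot 12
797: h=12, h2=6, probe 12,5 → slot 5
363: h=11 → slot 11
332: h=10, h2=9, probe 10,6 → slot 6
823: h=12, h2=8, probe 12,7 → slot 7
Table: [., ., ., ., ., 797, 332, 823, 790, ., 72, 363, 719]

3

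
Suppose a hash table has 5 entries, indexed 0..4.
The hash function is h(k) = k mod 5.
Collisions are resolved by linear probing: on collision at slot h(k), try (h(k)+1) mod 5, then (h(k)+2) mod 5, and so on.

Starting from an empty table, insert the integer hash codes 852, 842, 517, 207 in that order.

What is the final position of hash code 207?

0

852: h=2 → slot 2
842: h=2, probe 2,3 → slot 3
517: h=2, probe 2,3,4 → slot 4
207: h=2, probe 2,3,4,0 → slot 0
Table: [207, -, 852, 842, 517]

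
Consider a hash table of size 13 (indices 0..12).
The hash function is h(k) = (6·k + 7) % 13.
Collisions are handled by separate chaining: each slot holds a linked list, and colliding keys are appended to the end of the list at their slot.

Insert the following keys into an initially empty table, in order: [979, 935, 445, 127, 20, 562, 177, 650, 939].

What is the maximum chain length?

3

979 -> bucket 5
935 -> bucket 1
445 -> bucket 12
127 -> bucket 2
20 -> bucket 10
562 -> bucket 12 (collision)
177 -> bucket 3
650 -> bucket 7
939 -> bucket 12 (collision)
Final buckets:
0: .
1: 935
2: 127
3: 177
4: .
5: 979
6: .
7: 650
8: .
9: .
10: 20
11: .
12: 445 -> 562 -> 939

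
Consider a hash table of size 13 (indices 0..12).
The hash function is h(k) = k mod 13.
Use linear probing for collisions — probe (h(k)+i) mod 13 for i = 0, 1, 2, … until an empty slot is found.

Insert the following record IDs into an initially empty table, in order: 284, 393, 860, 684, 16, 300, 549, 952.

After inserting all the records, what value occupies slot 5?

549

Insert 284: h=11, slot 11 empty → index 11.
Insert 393: h=3, slot 3 empty → index 3.
Insert 860: h=2, slot 2 empty → index 2.
Insert 684: h=8, slot 8 empty → index 8.
Insert 16: h=3, slot 3 occupied → index 4.
Insert 300: h=1, slot 1 empty → index 1.
Insert 549: h=3, slots 3,4 occupied → index 5.
Insert 952: h=3, slots 3,4,5 occupied → index 6.
Table: [., 300, 860, 393, 16, 549, 952, ., 684, ., ., 284, .]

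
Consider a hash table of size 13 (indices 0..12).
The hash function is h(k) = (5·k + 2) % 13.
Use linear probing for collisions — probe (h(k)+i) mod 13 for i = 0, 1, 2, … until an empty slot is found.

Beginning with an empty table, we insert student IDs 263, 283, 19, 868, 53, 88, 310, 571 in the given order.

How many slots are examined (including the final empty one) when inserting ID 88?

263 hashes to 4; slot 4 is free => place at 4.
283 hashes to 0; slot 0 is free => place at 0.
19 hashes to 6; slot 6 is free => place at 6.
868 hashes to 0; 0 taken => place at 1.
53 hashes to 7; slot 7 is free => place at 7.
88 hashes to 0; 0,1 taken => place at 2.
310 hashes to 5; slot 5 is free => place at 5.
571 hashes to 10; slot 10 is free => place at 10.
Table: [283, 868, 88, ∅, 263, 310, 19, 53, ∅, ∅, 571, ∅, ∅]

3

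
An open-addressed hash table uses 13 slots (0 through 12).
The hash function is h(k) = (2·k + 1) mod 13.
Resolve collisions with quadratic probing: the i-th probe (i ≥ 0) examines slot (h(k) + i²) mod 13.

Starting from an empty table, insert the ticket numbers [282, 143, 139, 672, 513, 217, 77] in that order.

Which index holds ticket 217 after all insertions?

2

282 hashes to 6; slot 6 is free => place at 6.
143 hashes to 1; slot 1 is free => place at 1.
139 hashes to 6; 6 taken => place at 7.
672 hashes to 6; 6,7 taken => place at 10.
513 hashes to 0; slot 0 is free => place at 0.
217 hashes to 6; 6,7,10 taken => place at 2.
77 hashes to 12; slot 12 is free => place at 12.
Table: [513, 143, 217, _, _, _, 282, 139, _, _, 672, _, 77]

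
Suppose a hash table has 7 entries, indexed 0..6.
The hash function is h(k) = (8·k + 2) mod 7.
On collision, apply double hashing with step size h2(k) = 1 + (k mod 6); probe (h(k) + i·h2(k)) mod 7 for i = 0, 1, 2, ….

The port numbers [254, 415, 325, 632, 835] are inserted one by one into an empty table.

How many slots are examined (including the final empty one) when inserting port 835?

254 hashes to 4; slot 4 is free => place at 4.
415 hashes to 4, h2=2; 4 taken => place at 6.
325 hashes to 5; slot 5 is free => place at 5.
632 hashes to 4, h2=3; 4 taken => place at 0.
835 hashes to 4, h2=2; 4,6 taken => place at 1.
Table: [632, 835, -, -, 254, 325, 415]

3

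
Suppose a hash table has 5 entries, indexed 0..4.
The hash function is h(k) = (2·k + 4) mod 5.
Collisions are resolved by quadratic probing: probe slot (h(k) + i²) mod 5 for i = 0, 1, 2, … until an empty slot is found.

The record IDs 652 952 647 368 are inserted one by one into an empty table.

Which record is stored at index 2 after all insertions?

Insert 652: h=3, slot 3 empty → index 3.
Insert 952: h=3, slot 3 occupied → index 4.
Insert 647: h=3, slots 3,4 occupied → index 2.
Insert 368: h=0, slot 0 empty → index 0.
Table: [368, _, 647, 652, 952]

647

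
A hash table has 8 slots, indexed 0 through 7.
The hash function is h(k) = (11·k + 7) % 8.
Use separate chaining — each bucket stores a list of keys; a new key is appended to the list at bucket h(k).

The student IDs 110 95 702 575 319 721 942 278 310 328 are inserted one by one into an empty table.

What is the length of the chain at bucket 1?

Insert 110: h=1, bucket 1 empty -> new chain.
Insert 95: h=4, bucket 4 empty -> new chain.
Insert 702: h=1, bucket 1 nonempty -> append to chain.
Insert 575: h=4, bucket 4 nonempty -> append to chain.
Insert 319: h=4, bucket 4 nonempty -> append to chain.
Insert 721: h=2, bucket 2 empty -> new chain.
Insert 942: h=1, bucket 1 nonempty -> append to chain.
Insert 278: h=1, bucket 1 nonempty -> append to chain.
Insert 310: h=1, bucket 1 nonempty -> append to chain.
Insert 328: h=7, bucket 7 empty -> new chain.
Final buckets:
0: ∅
1: 110 -> 702 -> 942 -> 278 -> 310
2: 721
3: ∅
4: 95 -> 575 -> 319
5: ∅
6: ∅
7: 328

5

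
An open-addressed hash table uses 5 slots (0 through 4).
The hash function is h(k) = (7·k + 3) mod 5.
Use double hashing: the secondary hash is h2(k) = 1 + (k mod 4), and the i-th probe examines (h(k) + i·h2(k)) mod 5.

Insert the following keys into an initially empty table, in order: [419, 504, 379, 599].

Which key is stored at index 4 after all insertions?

599

Insert 419: h=1, slot 1 empty -> index 1.
Insert 504: h=1, h2=1, slot 1 occupied -> index 2.
Insert 379: h=1, h2=4, slot 1 occupied -> index 0.
Insert 599: h=1, h2=4, slots 1,0 occupied -> index 4.
Table: [379, 419, 504, ., 599]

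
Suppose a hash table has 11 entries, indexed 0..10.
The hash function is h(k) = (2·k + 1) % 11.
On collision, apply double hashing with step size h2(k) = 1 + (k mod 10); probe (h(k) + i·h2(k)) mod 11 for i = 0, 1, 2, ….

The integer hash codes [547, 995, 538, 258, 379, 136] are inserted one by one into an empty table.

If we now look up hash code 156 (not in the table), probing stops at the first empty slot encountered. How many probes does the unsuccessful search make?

547 hashes to 6; slot 6 is free → place at 6.
995 hashes to 0; slot 0 is free → place at 0.
538 hashes to 10; slot 10 is free → place at 10.
258 hashes to 0, h2=9; 0 taken → place at 9.
379 hashes to 0, h2=10; 0,10,9 taken → place at 8.
136 hashes to 9, h2=7; 9 taken → place at 5.
Table: [995, —, —, —, —, 136, 547, —, 379, 258, 538]
Lookup 156: h=5, h2=7, probe 5,1 → slot 1 empty, not found.

2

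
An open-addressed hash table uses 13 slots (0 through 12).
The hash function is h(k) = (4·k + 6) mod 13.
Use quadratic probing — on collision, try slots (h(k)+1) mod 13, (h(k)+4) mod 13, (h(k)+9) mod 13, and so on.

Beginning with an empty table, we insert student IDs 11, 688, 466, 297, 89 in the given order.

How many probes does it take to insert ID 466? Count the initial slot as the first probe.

11 hashes to 11; slot 11 is free → place at 11.
688 hashes to 2; slot 2 is free → place at 2.
466 hashes to 11; 11 taken → place at 12.
297 hashes to 11; 11,12,2 taken → place at 7.
89 hashes to 11; 11,12,2,7 taken → place at 1.
Table: [_, 89, 688, _, _, _, _, 297, _, _, _, 11, 466]

2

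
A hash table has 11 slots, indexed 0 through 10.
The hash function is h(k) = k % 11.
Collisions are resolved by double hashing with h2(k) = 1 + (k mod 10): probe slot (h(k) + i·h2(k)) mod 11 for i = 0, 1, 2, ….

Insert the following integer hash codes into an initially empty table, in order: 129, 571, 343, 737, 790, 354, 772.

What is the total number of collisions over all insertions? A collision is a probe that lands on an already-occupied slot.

2

129: h=8 → slot 8
571: h=10 → slot 10
343: h=2 → slot 2
737: h=0 → slot 0
790: h=9 → slot 9
354: h=2, h2=5, probe 2,7 → slot 7
772: h=2, h2=3, probe 2,5 → slot 5
Table: [737, -, 343, -, -, 772, -, 354, 129, 790, 571]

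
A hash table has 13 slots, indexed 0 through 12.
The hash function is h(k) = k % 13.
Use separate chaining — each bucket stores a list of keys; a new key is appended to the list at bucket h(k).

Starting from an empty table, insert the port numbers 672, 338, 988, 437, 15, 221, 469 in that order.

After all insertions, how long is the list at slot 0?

3

Insert 672: h=9, bucket 9 empty -> new chain.
Insert 338: h=0, bucket 0 empty -> new chain.
Insert 988: h=0, bucket 0 nonempty -> append to chain.
Insert 437: h=8, bucket 8 empty -> new chain.
Insert 15: h=2, bucket 2 empty -> new chain.
Insert 221: h=0, bucket 0 nonempty -> append to chain.
Insert 469: h=1, bucket 1 empty -> new chain.
Final buckets:
0: 338 -> 988 -> 221
1: 469
2: 15
3: ∅
4: ∅
5: ∅
6: ∅
7: ∅
8: 437
9: 672
10: ∅
11: ∅
12: ∅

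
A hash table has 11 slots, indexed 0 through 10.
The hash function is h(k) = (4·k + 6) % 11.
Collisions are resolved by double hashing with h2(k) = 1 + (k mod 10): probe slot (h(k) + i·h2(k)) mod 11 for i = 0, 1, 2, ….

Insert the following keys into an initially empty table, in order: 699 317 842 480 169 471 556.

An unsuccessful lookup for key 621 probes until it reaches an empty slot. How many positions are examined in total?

699: h=8 => slot 8
317: h=9 => slot 9
842: h=8, h2=3, probe 8,0 => slot 0
480: h=1 => slot 1
169: h=0, h2=10, probe 0,10 => slot 10
471: h=9, h2=2, probe 9,0,2 => slot 2
556: h=8, h2=7, probe 8,4 => slot 4
Table: [842, 480, 471, ∅, 556, ∅, ∅, ∅, 699, 317, 169]
Lookup 621: h=4, h2=2, probe 4,6 → slot 6 empty, not found.

2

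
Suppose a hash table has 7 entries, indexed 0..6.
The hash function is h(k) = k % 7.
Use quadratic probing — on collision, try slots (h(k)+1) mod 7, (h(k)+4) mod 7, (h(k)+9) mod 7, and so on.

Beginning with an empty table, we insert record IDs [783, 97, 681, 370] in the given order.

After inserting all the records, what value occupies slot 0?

97

783: h=6 => slot 6
97: h=6, probe 6,0 => slot 0
681: h=2 => slot 2
370: h=6, probe 6,0,3 => slot 3
Table: [97, ., 681, 370, ., ., 783]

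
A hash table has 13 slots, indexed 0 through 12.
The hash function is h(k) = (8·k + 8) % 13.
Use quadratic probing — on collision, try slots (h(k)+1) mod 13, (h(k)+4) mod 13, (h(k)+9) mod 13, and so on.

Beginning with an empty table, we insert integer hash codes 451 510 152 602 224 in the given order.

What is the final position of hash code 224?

Insert 451: h=2, slot 2 empty => index 2.
Insert 510: h=6, slot 6 empty => index 6.
Insert 152: h=2, slot 2 occupied => index 3.
Insert 602: h=1, slot 1 empty => index 1.
Insert 224: h=6, slot 6 occupied => index 7.
Table: [., 602, 451, 152, ., ., 510, 224, ., ., ., ., .]

7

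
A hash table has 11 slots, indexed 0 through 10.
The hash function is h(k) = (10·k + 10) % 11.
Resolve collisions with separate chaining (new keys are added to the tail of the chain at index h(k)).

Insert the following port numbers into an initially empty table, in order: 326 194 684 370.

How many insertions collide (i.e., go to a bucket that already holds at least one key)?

2

Insert 326: h=3, bucket 3 empty -> new chain.
Insert 194: h=3, bucket 3 nonempty -> append to chain.
Insert 684: h=8, bucket 8 empty -> new chain.
Insert 370: h=3, bucket 3 nonempty -> append to chain.
Final buckets:
0: —
1: —
2: —
3: 326 -> 194 -> 370
4: —
5: —
6: —
7: —
8: 684
9: —
10: —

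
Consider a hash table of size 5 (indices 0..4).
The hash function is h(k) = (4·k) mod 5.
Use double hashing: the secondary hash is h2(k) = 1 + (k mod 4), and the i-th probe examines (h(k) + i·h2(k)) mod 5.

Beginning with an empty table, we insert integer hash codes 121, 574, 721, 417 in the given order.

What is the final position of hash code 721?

3

121: h=4 -> slot 4
574: h=1 -> slot 1
721: h=4, h2=2, probe 4,1,3 -> slot 3
417: h=3, h2=2, probe 3,0 -> slot 0
Table: [417, 574, ∅, 721, 121]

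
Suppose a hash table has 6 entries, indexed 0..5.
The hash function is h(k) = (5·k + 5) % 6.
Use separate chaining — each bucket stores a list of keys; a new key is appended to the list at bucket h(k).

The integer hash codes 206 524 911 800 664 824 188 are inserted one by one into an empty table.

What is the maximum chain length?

5

206 → bucket 3
524 → bucket 3 (collision)
911 → bucket 0
800 → bucket 3 (collision)
664 → bucket 1
824 → bucket 3 (collision)
188 → bucket 3 (collision)
Final buckets:
0: 911
1: 664
2: _
3: 206 -> 524 -> 800 -> 824 -> 188
4: _
5: _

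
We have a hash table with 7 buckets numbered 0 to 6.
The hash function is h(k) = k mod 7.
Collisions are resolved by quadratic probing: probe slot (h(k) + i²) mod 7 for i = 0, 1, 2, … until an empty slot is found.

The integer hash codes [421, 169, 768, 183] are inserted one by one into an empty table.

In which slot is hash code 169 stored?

Insert 421: h=1, slot 1 empty -> index 1.
Insert 169: h=1, slot 1 occupied -> index 2.
Insert 768: h=5, slot 5 empty -> index 5.
Insert 183: h=1, slots 1,2,5 occupied -> index 3.
Table: [∅, 421, 169, 183, ∅, 768, ∅]

2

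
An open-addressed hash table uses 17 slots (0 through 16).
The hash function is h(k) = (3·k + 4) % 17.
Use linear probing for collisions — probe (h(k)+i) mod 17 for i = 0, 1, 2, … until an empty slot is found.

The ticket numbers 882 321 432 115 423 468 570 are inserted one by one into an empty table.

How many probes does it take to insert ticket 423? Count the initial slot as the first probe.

3

882 hashes to 15; slot 15 is free → place at 15.
321 hashes to 15; 15 taken → place at 16.
432 hashes to 8; slot 8 is free → place at 8.
115 hashes to 9; slot 9 is free → place at 9.
423 hashes to 15; 15,16 taken → place at 0.
468 hashes to 14; slot 14 is free → place at 14.
570 hashes to 14; 14,15,16,0 taken → place at 1.
Table: [423, 570, ., ., ., ., ., ., 432, 115, ., ., ., ., 468, 882, 321]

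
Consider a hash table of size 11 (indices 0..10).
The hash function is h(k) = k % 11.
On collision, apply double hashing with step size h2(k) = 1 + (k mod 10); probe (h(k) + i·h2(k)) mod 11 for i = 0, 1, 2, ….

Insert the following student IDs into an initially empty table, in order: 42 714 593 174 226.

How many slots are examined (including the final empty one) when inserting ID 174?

42 hashes to 9; slot 9 is free => place at 9.
714 hashes to 10; slot 10 is free => place at 10.
593 hashes to 10, h2=4; 10 taken => place at 3.
174 hashes to 9, h2=5; 9,3 taken => place at 8.
226 hashes to 6; slot 6 is free => place at 6.
Table: [∅, ∅, ∅, 593, ∅, ∅, 226, ∅, 174, 42, 714]

3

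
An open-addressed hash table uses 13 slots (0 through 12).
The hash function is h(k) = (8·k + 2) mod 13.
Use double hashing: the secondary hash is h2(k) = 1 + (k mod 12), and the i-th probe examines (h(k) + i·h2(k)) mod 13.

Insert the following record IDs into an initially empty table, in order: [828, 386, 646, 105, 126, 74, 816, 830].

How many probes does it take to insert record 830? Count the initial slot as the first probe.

3

828 hashes to 9; slot 9 is free => place at 9.
386 hashes to 9, h2=3; 9 taken => place at 12.
646 hashes to 9, h2=11; 9 taken => place at 7.
105 hashes to 10; slot 10 is free => place at 10.
126 hashes to 9, h2=7; 9 taken => place at 3.
74 hashes to 9, h2=3; 9,12 taken => place at 2.
816 hashes to 4; slot 4 is free => place at 4.
830 hashes to 12, h2=3; 12,2 taken => place at 5.
Table: [∅, ∅, 74, 126, 816, 830, ∅, 646, ∅, 828, 105, ∅, 386]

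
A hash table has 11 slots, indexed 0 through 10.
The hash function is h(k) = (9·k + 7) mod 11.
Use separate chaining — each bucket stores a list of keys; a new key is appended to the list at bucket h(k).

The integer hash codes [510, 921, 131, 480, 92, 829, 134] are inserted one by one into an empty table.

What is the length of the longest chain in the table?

510 -> bucket 10
921 -> bucket 2
131 -> bucket 9
480 -> bucket 4
92 -> bucket 10 (collision)
829 -> bucket 10 (collision)
134 -> bucket 3
Final buckets:
0: _
1: _
2: 921
3: 134
4: 480
5: _
6: _
7: _
8: _
9: 131
10: 510 -> 92 -> 829

3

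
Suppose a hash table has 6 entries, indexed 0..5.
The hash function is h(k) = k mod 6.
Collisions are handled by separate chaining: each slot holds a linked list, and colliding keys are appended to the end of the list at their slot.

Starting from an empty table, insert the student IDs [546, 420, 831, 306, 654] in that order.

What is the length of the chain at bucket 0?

4

546 → bucket 0
420 → bucket 0 (collision)
831 → bucket 3
306 → bucket 0 (collision)
654 → bucket 0 (collision)
Final buckets:
0: 546 -> 420 -> 306 -> 654
1: .
2: .
3: 831
4: .
5: .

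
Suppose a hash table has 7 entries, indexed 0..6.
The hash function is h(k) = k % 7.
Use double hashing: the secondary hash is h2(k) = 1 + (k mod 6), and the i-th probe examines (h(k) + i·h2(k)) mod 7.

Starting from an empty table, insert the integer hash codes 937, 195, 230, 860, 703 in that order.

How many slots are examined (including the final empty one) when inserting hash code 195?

Insert 937: h=6, slot 6 empty => index 6.
Insert 195: h=6, h2=4, slot 6 occupied => index 3.
Insert 230: h=6, h2=3, slot 6 occupied => index 2.
Insert 860: h=6, h2=3, slots 6,2 occupied => index 5.
Insert 703: h=3, h2=2, slots 3,5 occupied => index 0.
Table: [703, —, 230, 195, —, 860, 937]

2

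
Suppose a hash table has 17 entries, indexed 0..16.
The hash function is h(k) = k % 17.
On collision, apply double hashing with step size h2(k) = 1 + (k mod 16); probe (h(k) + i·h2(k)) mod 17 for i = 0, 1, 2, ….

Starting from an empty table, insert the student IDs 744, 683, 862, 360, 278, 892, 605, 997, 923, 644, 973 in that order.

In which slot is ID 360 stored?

4

744: h=13 → slot 13
683: h=3 → slot 3
862: h=12 → slot 12
360: h=3, h2=9, probe 3,12,4 → slot 4
278: h=6 → slot 6
892: h=8 → slot 8
605: h=10 → slot 10
997: h=11 → slot 11
923: h=5 → slot 5
644: h=15 → slot 15
973: h=4, h2=14, probe 4,1 → slot 1
Table: [., 973, ., 683, 360, 923, 278, ., 892, ., 605, 997, 862, 744, ., 644, .]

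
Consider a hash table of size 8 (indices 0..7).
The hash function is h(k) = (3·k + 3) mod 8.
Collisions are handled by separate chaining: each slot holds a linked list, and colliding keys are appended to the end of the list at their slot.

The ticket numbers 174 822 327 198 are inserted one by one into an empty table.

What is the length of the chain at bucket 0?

174 → bucket 5
822 → bucket 5 (collision)
327 → bucket 0
198 → bucket 5 (collision)
Final buckets:
0: 327
1: .
2: .
3: .
4: .
5: 174 -> 822 -> 198
6: .
7: .

1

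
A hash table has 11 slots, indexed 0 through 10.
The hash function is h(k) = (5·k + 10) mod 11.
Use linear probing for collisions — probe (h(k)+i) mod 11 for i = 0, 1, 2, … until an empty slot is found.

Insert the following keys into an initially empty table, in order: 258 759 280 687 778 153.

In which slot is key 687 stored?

Insert 258: h=2, slot 2 empty -> index 2.
Insert 759: h=10, slot 10 empty -> index 10.
Insert 280: h=2, slot 2 occupied -> index 3.
Insert 687: h=2, slots 2,3 occupied -> index 4.
Insert 778: h=6, slot 6 empty -> index 6.
Insert 153: h=5, slot 5 empty -> index 5.
Table: [∅, ∅, 258, 280, 687, 153, 778, ∅, ∅, ∅, 759]

4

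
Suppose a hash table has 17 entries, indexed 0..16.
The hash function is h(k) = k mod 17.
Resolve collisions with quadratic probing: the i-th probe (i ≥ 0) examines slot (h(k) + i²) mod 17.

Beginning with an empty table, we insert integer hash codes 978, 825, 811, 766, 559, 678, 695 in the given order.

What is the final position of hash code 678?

16

Insert 978: h=9, slot 9 empty => index 9.
Insert 825: h=9, slot 9 occupied => index 10.
Insert 811: h=12, slot 12 empty => index 12.
Insert 766: h=1, slot 1 empty => index 1.
Insert 559: h=15, slot 15 empty => index 15.
Insert 678: h=15, slot 15 occupied => index 16.
Insert 695: h=15, slots 15,16 occupied => index 2.
Table: [—, 766, 695, —, —, —, —, —, —, 978, 825, —, 811, —, —, 559, 678]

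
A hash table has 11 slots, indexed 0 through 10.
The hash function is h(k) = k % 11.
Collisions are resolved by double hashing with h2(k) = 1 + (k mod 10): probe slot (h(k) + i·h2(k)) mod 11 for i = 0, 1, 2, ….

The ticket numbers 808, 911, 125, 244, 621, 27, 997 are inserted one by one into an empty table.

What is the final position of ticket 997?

808: h=5 => slot 5
911: h=9 => slot 9
125: h=4 => slot 4
244: h=2 => slot 2
621: h=5, h2=2, probe 5,7 => slot 7
27: h=5, h2=8, probe 5,2,10 => slot 10
997: h=7, h2=8, probe 7,4,1 => slot 1
Table: [-, 997, 244, -, 125, 808, -, 621, -, 911, 27]

1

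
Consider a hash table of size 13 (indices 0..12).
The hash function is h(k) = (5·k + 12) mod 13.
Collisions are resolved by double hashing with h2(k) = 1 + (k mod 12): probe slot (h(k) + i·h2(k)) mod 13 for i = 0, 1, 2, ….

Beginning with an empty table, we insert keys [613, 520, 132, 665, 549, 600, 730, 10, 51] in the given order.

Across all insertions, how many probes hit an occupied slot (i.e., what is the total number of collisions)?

Insert 613: h=9, slot 9 empty → index 9.
Insert 520: h=12, slot 12 empty → index 12.
Insert 132: h=9, h2=1, slot 9 occupied → index 10.
Insert 665: h=9, h2=6, slot 9 occupied → index 2.
Insert 549: h=1, slot 1 empty → index 1.
Insert 600: h=9, h2=1, slots 9,10 occupied → index 11.
Insert 730: h=9, h2=11, slot 9 occupied → index 7.
Insert 10: h=10, h2=11, slot 10 occupied → index 8.
Insert 51: h=7, h2=4, slots 7,11,2 occupied → index 6.
Table: [—, 549, 665, —, —, —, 51, 730, 10, 613, 132, 600, 520]

9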